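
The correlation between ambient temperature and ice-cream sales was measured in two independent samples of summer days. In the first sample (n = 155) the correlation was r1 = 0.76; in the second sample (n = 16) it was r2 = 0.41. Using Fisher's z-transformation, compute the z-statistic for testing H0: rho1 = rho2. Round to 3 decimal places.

Fisher z-transforms: z1 = atanh(0.76) = 0.996215, z2 = atanh(0.41) = 0.435611; difference d = 0.560604
Var(d) = 1/152 + 1/13 = 0.0065789 + 0.0769231 = 0.0835020
z = d/√Var(d) = 0.560604 / √0.0835020 = 0.560604 / 0.288967 = 1.940

1.940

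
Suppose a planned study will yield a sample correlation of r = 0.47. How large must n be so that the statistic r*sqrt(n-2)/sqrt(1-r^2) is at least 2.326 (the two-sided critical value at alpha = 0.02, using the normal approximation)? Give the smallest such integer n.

Need r·√(n−2)/√(1−r²) ≥ 2.326
√(n−2) ≥ 2.326·√(1−0.2209) / 0.47 = 2.326·0.882666 / 0.47 = 4.3683
n−2 ≥ 19.0820  ⇒  n ≥ 21.0820
Smallest integer n = 22

22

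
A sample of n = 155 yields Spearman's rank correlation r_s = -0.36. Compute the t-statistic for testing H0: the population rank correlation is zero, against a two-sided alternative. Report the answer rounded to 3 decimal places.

1 − r_s² = 1 − 0.1296 = 0.8704;  √(1−r_s²) = 0.932952
√(n−2) = √153 = 12.369317
t = r_s·√(n−2)/√(1−r_s²) = -0.36 · 12.369317 / 0.932952 = -4.773

-4.773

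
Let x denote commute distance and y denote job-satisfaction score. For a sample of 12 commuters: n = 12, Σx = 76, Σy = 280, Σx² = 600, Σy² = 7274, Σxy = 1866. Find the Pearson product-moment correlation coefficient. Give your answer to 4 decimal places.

Numerator: nΣxy − (Σx)(Σy) = 12·1866 − (76)(280) = 1112
Denominator: √[(nΣx²−(Σx)²)(nΣy²−(Σy)²)]
  nΣx²−(Σx)² = 12·600 − 5776 = 1424;  nΣy²−(Σy)² = 12·7274 − 78400 = 8888
  √(1424·8888) = √12656512 = 3557.5992
r = 1112 / 3557.5992 = 0.3126

0.3126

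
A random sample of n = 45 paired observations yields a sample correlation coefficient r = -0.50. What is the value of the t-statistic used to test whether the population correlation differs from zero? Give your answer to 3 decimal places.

t = r·√(n−2) / √(1−r²) with r = -0.50, n = 45
  = -0.50·√43 / √(1 − 0.2500)
  = -0.50·6.557439 / 0.866025
  = -3.278719 / 0.866025 = -3.786

-3.786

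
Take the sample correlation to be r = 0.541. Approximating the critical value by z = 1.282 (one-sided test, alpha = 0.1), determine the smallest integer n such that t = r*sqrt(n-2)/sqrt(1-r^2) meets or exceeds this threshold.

6

Need r·√(n−2)/√(1−r²) ≥ 1.282
√(n−2) ≥ 1.282·√(1−0.292681) / 0.541 = 1.282·0.841023 / 0.541 = 1.9930
n−2 ≥ 3.9720  ⇒  n ≥ 5.9720
Smallest integer n = 6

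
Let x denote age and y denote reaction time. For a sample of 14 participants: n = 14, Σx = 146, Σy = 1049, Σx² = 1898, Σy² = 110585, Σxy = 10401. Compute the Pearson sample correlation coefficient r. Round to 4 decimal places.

Numerator: nΣxy − (Σx)(Σy) = 14·10401 − (146)(1049) = -7540
Denominator: √[(nΣx²−(Σx)²)(nΣy²−(Σy)²)]
  nΣx²−(Σx)² = 14·1898 − 21316 = 5256;  nΣy²−(Σy)² = 14·110585 − 1100401 = 447789
  √(5256·447789) = √2353578984 = 48513.6989
r = -7540 / 48513.6989 = -0.1554

-0.1554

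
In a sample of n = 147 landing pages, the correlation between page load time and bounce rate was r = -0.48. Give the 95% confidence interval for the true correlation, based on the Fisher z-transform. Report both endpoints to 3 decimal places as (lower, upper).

(-0.596, -0.345)

z_r = atanh(-0.48) = -0.522984;  SE = 1/√(n−3) = 1/√144 = 0.083333
z-limits: -0.522984 ± 1.960·0.083333 = -0.522984 ± 0.163333 = [-0.686317, -0.359651]
ρ-limits: (tanh -0.686317, tanh -0.359651) = (-0.596, -0.345)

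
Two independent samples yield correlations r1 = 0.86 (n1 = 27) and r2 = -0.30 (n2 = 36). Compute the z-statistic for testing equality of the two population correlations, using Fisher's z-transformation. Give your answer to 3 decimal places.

5.975

Fisher z-transforms: z1 = atanh(0.86) = 1.293345, z2 = atanh(-0.30) = -0.309520; difference d = 1.602865
Var(d) = 1/24 + 1/33 = 0.0416667 + 0.0303030 = 0.0719697
z = d/√Var(d) = 1.602865 / √0.0719697 = 1.602865 / 0.268272 = 5.975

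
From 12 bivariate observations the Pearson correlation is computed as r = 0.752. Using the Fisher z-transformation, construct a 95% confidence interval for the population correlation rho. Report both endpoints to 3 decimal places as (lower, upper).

Fisher z: z_r = atanh(r) = ½·ln((1+0.752)/(1−0.752)) = 0.977542
SE(z) = 1/√(n−3) = 1/√9 = 0.333333
95% ⇒ z* = 1.960; margin = 1.960·0.333333 = 0.653333
CI on z-scale: (0.324209, 1.630875)
Back-transform: tanh(0.324209) = 0.313308, tanh(1.630875) = 0.926186

(0.313, 0.926)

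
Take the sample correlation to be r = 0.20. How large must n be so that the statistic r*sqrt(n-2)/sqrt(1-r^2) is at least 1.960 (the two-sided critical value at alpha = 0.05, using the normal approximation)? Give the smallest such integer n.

95

r√(n−2)/√(1−r²) ≥ 1.960  ⇔  n−2 ≥ (1.960)²·(1−r²)/r²
(1−r²)/r² = (1−0.0400)/0.0400 = 24.0000
n ≥ 2 + 3.8416·24.0000 = 2 + 92.1984 = 94.1984
⌈94.1984⌉ = 95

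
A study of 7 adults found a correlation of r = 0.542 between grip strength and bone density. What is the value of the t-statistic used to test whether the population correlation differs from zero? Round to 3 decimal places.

1.442

t = r·√(n−2) / √(1−r²) with r = 0.542, n = 7
  = 0.542·√5 / √(1 − 0.293764)
  = 0.542·2.236068 / 0.840378
  = 1.211949 / 0.840378 = 1.442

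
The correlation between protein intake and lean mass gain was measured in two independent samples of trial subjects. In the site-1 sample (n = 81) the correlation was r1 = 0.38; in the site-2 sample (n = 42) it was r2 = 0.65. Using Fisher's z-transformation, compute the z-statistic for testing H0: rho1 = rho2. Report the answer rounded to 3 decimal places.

-1.913

Fisher z-transforms: z1 = atanh(0.38) = 0.400060, z2 = atanh(0.65) = 0.775299; difference d = -0.375239
Var(d) = 1/78 + 1/39 = 0.0128205 + 0.0256410 = 0.0384615
z = d/√Var(d) = -0.375239 / √0.0384615 = -0.375239 / 0.196116 = -1.913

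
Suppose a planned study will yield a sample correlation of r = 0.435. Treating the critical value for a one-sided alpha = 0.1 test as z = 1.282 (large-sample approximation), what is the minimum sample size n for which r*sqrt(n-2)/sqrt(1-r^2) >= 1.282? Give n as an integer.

r√(n−2)/√(1−r²) ≥ 1.282  ⇔  n−2 ≥ (1.282)²·(1−r²)/r²
(1−r²)/r² = (1−0.189225)/0.189225 = 4.2847
n ≥ 2 + 1.643524·4.2847 = 2 + 7.0420 = 9.0420
⌈9.0420⌉ = 10

10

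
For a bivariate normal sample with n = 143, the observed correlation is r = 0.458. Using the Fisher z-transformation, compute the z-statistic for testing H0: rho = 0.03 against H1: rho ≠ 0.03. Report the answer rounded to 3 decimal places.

Fisher z: atanh(0.458) = 0.494777, atanh(0.03) = 0.030009
z = (z_r − z_0)·√(n−3) = (0.494777 − 0.030009)·√140 = 0.464768 · 11.832160 = 5.499

5.499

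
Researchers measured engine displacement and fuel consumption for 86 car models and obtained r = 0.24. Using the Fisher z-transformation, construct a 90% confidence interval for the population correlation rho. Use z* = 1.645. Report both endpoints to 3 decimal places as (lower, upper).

(0.064, 0.401)

z_r = atanh(0.24) = 0.244774;  SE = 1/√(n−3) = 1/√83 = 0.109764
z-limits: 0.244774 ± 1.645·0.109764 = 0.244774 ± 0.180562 = [0.064212, 0.425336]
ρ-limits: (tanh 0.064212, tanh 0.425336) = (0.064, 0.401)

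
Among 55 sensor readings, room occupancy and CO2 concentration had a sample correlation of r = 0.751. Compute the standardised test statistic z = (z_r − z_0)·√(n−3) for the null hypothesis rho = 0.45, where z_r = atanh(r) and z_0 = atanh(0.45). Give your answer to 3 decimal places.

Fisher z: atanh(0.751) = 0.975245, atanh(0.45) = 0.484700
z = (z_r − z_0)·√(n−3) = (0.975245 − 0.484700)·√52 = 0.490545 · 7.211103 = 3.537

3.537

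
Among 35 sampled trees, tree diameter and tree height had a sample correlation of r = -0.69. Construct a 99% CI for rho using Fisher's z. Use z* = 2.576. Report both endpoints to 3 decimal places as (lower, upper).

(-0.863, -0.374)

z_r = atanh(-0.69) = -0.847956;  SE = 1/√(n−3) = 1/√32 = 0.176777
z-limits: -0.847956 ± 2.576·0.176777 = -0.847956 ± 0.455378 = [-1.303334, -0.392578]
ρ-limits: (tanh -1.303334, tanh -0.392578) = (-0.863, -0.374)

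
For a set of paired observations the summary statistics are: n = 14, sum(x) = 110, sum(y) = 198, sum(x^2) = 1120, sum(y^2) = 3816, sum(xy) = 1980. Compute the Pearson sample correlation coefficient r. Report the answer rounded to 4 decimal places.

0.8325

S_xy = nΣxy − ΣxΣy = 14·1980 − 110·198 = 27720 − 21780 = 5940
S_xx = nΣx² − (Σx)² = 14·1120 − 110² = 15680 − 12100 = 3580
S_yy = nΣy² − (Σy)² = 14·3816 − 198² = 53424 − 39204 = 14220
r = S_xy / √(S_xx·S_yy) = 5940 / √(3580·14220) = 5940 / √50907600 = 5940 / 7134.9562 = 0.8325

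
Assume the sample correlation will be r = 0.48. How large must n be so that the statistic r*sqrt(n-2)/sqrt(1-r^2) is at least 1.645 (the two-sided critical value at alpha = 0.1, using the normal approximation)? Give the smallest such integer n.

12

r√(n−2)/√(1−r²) ≥ 1.645  ⇔  n−2 ≥ (1.645)²·(1−r²)/r²
(1−r²)/r² = (1−0.2304)/0.2304 = 3.3403
n ≥ 2 + 2.706025·3.3403 = 2 + 9.0389 = 11.0389
⌈11.0389⌉ = 12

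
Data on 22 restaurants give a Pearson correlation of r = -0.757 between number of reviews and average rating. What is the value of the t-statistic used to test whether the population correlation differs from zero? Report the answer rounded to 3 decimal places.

t = r·√(n−2) / √(1−r²) with r = -0.757, n = 22
  = -0.757·√20 / √(1 − 0.573049)
  = -0.757·4.472136 / 0.653415
  = -3.385407 / 0.653415 = -5.181

-5.181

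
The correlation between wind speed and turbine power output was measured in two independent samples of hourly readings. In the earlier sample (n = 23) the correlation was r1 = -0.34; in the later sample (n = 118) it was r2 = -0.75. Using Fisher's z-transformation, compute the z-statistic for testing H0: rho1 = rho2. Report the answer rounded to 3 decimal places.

Fisher z-transforms: z1 = atanh(-0.34) = -0.354093, z2 = atanh(-0.75) = -0.972955; difference d = 0.618862
Var(d) = 1/20 + 1/115 = 0.0500000 + 0.0086957 = 0.0586957
z = d/√Var(d) = 0.618862 / √0.0586957 = 0.618862 / 0.242272 = 2.554

2.554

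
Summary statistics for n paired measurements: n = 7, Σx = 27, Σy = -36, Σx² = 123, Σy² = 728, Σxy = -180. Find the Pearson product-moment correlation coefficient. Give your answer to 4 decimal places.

Numerator: nΣxy − (Σx)(Σy) = 7·(-180) − (27)(-36) = -288
Denominator: √[(nΣx²−(Σx)²)(nΣy²−(Σy)²)]
  nΣx²−(Σx)² = 7·123 − 729 = 132;  nΣy²−(Σy)² = 7·728 − 1296 = 3800
  √(132·3800) = √501600 = 708.2372
r = -288 / 708.2372 = -0.4066

-0.4066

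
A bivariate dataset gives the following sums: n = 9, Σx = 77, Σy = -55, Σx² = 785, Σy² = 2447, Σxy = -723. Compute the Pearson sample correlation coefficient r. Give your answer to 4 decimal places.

-0.4891

S_xy = nΣxy − ΣxΣy = 9·(-723) − 77·(-55) = -6507 − (-4235) = -2272
S_xx = nΣx² − (Σx)² = 9·785 − 77² = 7065 − 5929 = 1136
S_yy = nΣy² − (Σy)² = 9·2447 − (-55)² = 22023 − 3025 = 18998
r = S_xy / √(S_xx·S_yy) = -2272 / √(1136·18998) = -2272 / √21581728 = -2272 / 4645.6138 = -0.4891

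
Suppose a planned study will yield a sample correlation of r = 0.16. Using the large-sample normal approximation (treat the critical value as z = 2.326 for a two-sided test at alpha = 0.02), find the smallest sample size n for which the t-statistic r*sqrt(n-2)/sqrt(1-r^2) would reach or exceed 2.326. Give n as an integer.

Need r·√(n−2)/√(1−r²) ≥ 2.326
√(n−2) ≥ 2.326·√(1−0.0256) / 0.16 = 2.326·0.987117 / 0.16 = 14.3502
n−2 ≥ 205.9282  ⇒  n ≥ 207.9282
Smallest integer n = 208

208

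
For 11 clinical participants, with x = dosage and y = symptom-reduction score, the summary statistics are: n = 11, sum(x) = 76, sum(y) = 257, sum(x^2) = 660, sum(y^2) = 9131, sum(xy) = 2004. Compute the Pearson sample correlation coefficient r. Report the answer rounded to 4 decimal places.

S_xy = nΣxy − ΣxΣy = 11·2004 − 76·257 = 22044 − 19532 = 2512
S_xx = nΣx² − (Σx)² = 11·660 − 76² = 7260 − 5776 = 1484
S_yy = nΣy² − (Σy)² = 11·9131 − 257² = 100441 − 66049 = 34392
r = S_xy / √(S_xx·S_yy) = 2512 / √(1484·34392) = 2512 / √51037728 = 2512 / 7144.0694 = 0.3516

0.3516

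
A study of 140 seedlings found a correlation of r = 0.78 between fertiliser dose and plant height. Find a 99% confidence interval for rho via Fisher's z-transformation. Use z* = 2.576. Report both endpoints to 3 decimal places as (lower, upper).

(0.678, 0.853)

z_r = atanh(0.78) = 1.045371;  SE = 1/√(n−3) = 1/√137 = 0.085436
z-limits: 1.045371 ± 2.576·0.085436 = 1.045371 ± 0.220083 = [0.825288, 1.265454]
ρ-limits: (tanh 0.825288, tanh 1.265454) = (0.678, 0.853)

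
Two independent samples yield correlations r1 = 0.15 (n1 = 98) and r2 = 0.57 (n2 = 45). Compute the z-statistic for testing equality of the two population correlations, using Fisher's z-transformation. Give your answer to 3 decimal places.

-2.679

Fisher z-transforms: z1 = atanh(0.15) = 0.151140, z2 = atanh(0.57) = 0.647523; difference d = -0.496383
Var(d) = 1/95 + 1/42 = 0.0105263 + 0.0238095 = 0.0343358
z = d/√Var(d) = -0.496383 / √0.0343358 = -0.496383 / 0.185299 = -2.679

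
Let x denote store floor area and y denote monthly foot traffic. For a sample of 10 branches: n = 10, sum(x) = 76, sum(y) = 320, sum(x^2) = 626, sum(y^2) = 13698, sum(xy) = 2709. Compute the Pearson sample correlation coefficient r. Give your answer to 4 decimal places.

0.6771

S_xy = nΣxy − ΣxΣy = 10·2709 − 76·320 = 27090 − 24320 = 2770
S_xx = nΣx² − (Σx)² = 10·626 − 76² = 6260 − 5776 = 484
S_yy = nΣy² − (Σy)² = 10·13698 − 320² = 136980 − 102400 = 34580
r = S_xy / √(S_xx·S_yy) = 2770 / √(484·34580) = 2770 / √16736720 = 2770 / 4091.0537 = 0.6771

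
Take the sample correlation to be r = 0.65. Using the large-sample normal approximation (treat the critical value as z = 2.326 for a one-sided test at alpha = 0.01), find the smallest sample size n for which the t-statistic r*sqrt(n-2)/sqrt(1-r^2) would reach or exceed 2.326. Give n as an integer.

r√(n−2)/√(1−r²) ≥ 2.326  ⇔  n−2 ≥ (2.326)²·(1−r²)/r²
(1−r²)/r² = (1−0.4225)/0.4225 = 1.3669
n ≥ 2 + 5.410276·1.3669 = 2 + 7.3953 = 9.3953
⌈9.3953⌉ = 10

10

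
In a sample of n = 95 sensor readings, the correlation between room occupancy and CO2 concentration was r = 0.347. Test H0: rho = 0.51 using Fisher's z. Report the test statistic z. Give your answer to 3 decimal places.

-1.925

z_r = atanh(0.347) = 0.362029,  z_0 = atanh(0.51) = 0.562730
SE = 1/√(n−3) = 1/√92 = 0.104257
z = (z_r − z_0)/SE = (0.362029 − 0.562730) / 0.104257 = -0.200701 / 0.104257 = -1.925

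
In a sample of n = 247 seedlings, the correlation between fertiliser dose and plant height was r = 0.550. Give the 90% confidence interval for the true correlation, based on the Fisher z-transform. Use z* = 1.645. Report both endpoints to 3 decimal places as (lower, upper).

(0.472, 0.619)

z_r = atanh(0.550) = 0.618381;  SE = 1/√(n−3) = 1/√244 = 0.064018
z-limits: 0.618381 ± 1.645·0.064018 = 0.618381 ± 0.105310 = [0.513071, 0.723691]
ρ-limits: (tanh 0.513071, tanh 0.723691) = (0.472, 0.619)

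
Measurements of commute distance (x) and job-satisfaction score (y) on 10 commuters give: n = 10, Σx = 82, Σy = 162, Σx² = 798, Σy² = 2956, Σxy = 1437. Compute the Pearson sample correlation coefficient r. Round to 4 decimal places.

0.5321

Numerator: nΣxy − (Σx)(Σy) = 10·1437 − (82)(162) = 1086
Denominator: √[(nΣx²−(Σx)²)(nΣy²−(Σy)²)]
  nΣx²−(Σx)² = 10·798 − 6724 = 1256;  nΣy²−(Σy)² = 10·2956 − 26244 = 3316
  √(1256·3316) = √4164896 = 2040.8077
r = 1086 / 2040.8077 = 0.5321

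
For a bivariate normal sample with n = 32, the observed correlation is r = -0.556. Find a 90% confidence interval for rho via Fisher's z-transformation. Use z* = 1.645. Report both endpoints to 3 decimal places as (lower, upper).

z_r = atanh(-0.556) = -0.627025;  SE = 1/√(n−3) = 1/√29 = 0.185695
z-limits: -0.627025 ± 1.645·0.185695 = -0.627025 ± 0.305468 = [-0.932493, -0.321557]
ρ-limits: (tanh -0.932493, tanh -0.321557) = (-0.732, -0.311)

(-0.732, -0.311)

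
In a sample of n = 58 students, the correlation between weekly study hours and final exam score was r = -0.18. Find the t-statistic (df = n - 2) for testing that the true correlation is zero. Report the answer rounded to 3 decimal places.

1 − r² = 1 − 0.0324 = 0.9676;  √(1−r²) = 0.983667
√(n−2) = √56 = 7.483315
t = r·√(n−2)/√(1−r²) = -0.18 · 7.483315 / 0.983667 = -1.369

-1.369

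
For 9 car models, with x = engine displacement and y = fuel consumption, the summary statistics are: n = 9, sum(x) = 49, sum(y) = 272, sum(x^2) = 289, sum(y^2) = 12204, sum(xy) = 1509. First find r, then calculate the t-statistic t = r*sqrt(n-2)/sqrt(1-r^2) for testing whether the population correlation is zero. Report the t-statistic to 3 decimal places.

0.251

S_xy = nΣxy − ΣxΣy = 9·1509 − 49·272 = 13581 − 13328 = 253
S_xx = nΣx² − (Σx)² = 9·289 − 49² = 2601 − 2401 = 200
S_yy = nΣy² − (Σy)² = 9·12204 − 272² = 109836 − 73984 = 35852
r = S_xy / √(S_xx·S_yy) = 253 / √(200·35852) = 253 / √7170400 = 253 / 2677.7603 = 0.0945
t = r·√(n−2)/√(1−r²) = 0.0945·√7 / √(1−0.008930) = 0.250023 / 0.995525 = 0.251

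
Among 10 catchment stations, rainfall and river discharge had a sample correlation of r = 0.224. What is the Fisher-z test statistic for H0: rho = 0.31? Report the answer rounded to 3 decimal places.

Fisher z: atanh(0.224) = 0.227863, atanh(0.31) = 0.320545
z = (z_r − z_0)·√(n−3) = (0.227863 − 0.320545)·√7 = -0.092682 · 2.645751 = -0.245

-0.245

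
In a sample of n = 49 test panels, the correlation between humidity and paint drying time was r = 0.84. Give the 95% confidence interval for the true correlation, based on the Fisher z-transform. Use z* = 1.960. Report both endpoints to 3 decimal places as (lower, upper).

z_r = atanh(0.84) = 1.221174;  SE = 1/√(n−3) = 1/√46 = 0.147442
z-limits: 1.221174 ± 1.960·0.147442 = 1.221174 ± 0.288986 = [0.932188, 1.510160]
ρ-limits: (tanh 0.932188, tanh 1.510160) = (0.732, 0.907)

(0.732, 0.907)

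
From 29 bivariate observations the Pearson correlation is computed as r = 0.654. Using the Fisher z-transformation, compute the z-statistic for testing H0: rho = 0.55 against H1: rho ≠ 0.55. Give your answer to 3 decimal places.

0.836

z_r = atanh(0.654) = 0.782257,  z_0 = atanh(0.55) = 0.618381
SE = 1/√(n−3) = 1/√26 = 0.196116
z = (z_r − z_0)/SE = (0.782257 − 0.618381) / 0.196116 = 0.163876 / 0.196116 = 0.836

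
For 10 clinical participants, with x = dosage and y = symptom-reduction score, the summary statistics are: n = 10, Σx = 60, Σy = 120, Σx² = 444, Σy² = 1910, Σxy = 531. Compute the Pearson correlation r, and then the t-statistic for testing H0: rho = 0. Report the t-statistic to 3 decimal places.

S_xy = nΣxy − ΣxΣy = 10·531 − 60·120 = 5310 − 7200 = -1890
S_xx = nΣx² − (Σx)² = 10·444 − 60² = 4440 − 3600 = 840
S_yy = nΣy² − (Σy)² = 10·1910 − 120² = 19100 − 14400 = 4700
r = S_xy / √(S_xx·S_yy) = -1890 / √(840·4700) = -1890 / √3948000 = -1890 / 1986.9575 = -0.9512
t = r·√(n−2)/√(1−r²) = -0.9512·√8 / √(1−0.904781) = -2.690400 / 0.308576 = -8.719

-8.719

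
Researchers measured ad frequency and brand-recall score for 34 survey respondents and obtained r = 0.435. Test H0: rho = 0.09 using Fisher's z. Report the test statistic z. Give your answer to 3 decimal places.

2.092

z_r = atanh(0.435) = 0.466047,  z_0 = atanh(0.09) = 0.090244
SE = 1/√(n−3) = 1/√31 = 0.179605
z = (z_r − z_0)/SE = (0.466047 − 0.090244) / 0.179605 = 0.375803 / 0.179605 = 2.092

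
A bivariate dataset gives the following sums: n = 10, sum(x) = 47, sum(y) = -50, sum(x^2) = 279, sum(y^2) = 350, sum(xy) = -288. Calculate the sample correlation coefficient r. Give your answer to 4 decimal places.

-0.6953

Numerator: nΣxy − (Σx)(Σy) = 10·(-288) − (47)(-50) = -530
Denominator: √[(nΣx²−(Σx)²)(nΣy²−(Σy)²)]
  nΣx²−(Σx)² = 10·279 − 2209 = 581;  nΣy²−(Σy)² = 10·350 − 2500 = 1000
  √(581·1000) = √581000 = 762.2336
r = -530 / 762.2336 = -0.6953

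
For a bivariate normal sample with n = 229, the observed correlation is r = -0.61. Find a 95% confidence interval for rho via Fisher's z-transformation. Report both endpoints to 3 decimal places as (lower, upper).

(-0.685, -0.522)

Fisher z: z_r = atanh(r) = ½·ln((1+(-0.61))/(1−(-0.61))) = -0.708921
SE(z) = 1/√(n−3) = 1/√226 = 0.066519
95% ⇒ z* = 1.960; margin = 1.960·0.066519 = 0.130377
CI on z-scale: (-0.839298, -0.578544)
Back-transform: tanh(-0.839298) = -0.685437, tanh(-0.578544) = -0.521606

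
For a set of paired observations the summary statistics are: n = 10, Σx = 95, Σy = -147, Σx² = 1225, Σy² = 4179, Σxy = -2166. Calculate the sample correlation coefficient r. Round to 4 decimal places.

Numerator: nΣxy − (Σx)(Σy) = 10·(-2166) − (95)(-147) = -7695
Denominator: √[(nΣx²−(Σx)²)(nΣy²−(Σy)²)]
  nΣx²−(Σx)² = 10·1225 − 9025 = 3225;  nΣy²−(Σy)² = 10·4179 − 21609 = 20181
  √(3225·20181) = √65083725 = 8067.4485
r = -7695 / 8067.4485 = -0.9538

-0.9538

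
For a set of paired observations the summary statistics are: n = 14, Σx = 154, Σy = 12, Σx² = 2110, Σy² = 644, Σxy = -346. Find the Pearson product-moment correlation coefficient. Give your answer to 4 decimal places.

S_xy = nΣxy − ΣxΣy = 14·(-346) − 154·12 = -4844 − 1848 = -6692
S_xx = nΣx² − (Σx)² = 14·2110 − 154² = 29540 − 23716 = 5824
S_yy = nΣy² − (Σy)² = 14·644 − 12² = 9016 − 144 = 8872
r = S_xy / √(S_xx·S_yy) = -6692 / √(5824·8872) = -6692 / √51670528 = -6692 / 7188.2215 = -0.9310

-0.9310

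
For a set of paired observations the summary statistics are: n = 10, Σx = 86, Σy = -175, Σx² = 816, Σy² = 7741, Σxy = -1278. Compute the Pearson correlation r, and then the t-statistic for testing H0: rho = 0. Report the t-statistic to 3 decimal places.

1.161

Numerator: nΣxy − (Σx)(Σy) = 10·(-1278) − (86)(-175) = 2270
Denominator: √[(nΣx²−(Σx)²)(nΣy²−(Σy)²)]
  nΣx²−(Σx)² = 10·816 − 7396 = 764;  nΣy²−(Σy)² = 10·7741 − 30625 = 46785
  √(764·46785) = √35743740 = 5978.6069
r = 2270 / 5978.6069 = 0.3797
t = r·√(n−2)/√(1−r²) = 0.3797·√8 / √(1−0.144172) = 1.073954 / 0.925110 = 1.161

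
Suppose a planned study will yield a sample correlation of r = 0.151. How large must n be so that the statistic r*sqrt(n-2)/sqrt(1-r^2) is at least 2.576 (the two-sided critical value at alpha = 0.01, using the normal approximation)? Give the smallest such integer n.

287

r√(n−2)/√(1−r²) ≥ 2.576  ⇔  n−2 ≥ (2.576)²·(1−r²)/r²
(1−r²)/r² = (1−0.022801)/0.022801 = 42.8577
n ≥ 2 + 6.635776·42.8577 = 2 + 284.3941 = 286.3941
⌈286.3941⌉ = 287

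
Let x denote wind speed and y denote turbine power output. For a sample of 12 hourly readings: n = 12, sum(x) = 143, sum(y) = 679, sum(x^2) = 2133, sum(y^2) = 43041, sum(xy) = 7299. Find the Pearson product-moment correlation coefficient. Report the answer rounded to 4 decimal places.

-0.5629

S_xy = nΣxy − ΣxΣy = 12·7299 − 143·679 = 87588 − 97097 = -9509
S_xx = nΣx² − (Σx)² = 12·2133 − 143² = 25596 − 20449 = 5147
S_yy = nΣy² − (Σy)² = 12·43041 − 679² = 516492 − 461041 = 55451
r = S_xy / √(S_xx·S_yy) = -9509 / √(5147·55451) = -9509 / √285406297 = -9509 / 16893.9722 = -0.5629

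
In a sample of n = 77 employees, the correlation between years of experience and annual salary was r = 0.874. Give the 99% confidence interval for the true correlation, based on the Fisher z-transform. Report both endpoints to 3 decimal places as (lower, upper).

z_r = atanh(0.874) = 1.349774;  SE = 1/√(n−3) = 1/√74 = 0.116248
z-limits: 1.349774 ± 2.576·0.116248 = 1.349774 ± 0.299455 = [1.050319, 1.649229]
ρ-limits: (tanh 1.050319, tanh 1.649229) = (0.782, 0.929)

(0.782, 0.929)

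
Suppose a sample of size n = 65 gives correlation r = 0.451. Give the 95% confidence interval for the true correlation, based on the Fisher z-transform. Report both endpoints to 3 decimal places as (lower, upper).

(0.233, 0.626)

z_r = atanh(0.451) = 0.485955;  SE = 1/√(n−3) = 1/√62 = 0.127000
z-limits: 0.485955 ± 1.960·0.127000 = 0.485955 ± 0.248920 = [0.237035, 0.734875]
ρ-limits: (tanh 0.237035, tanh 0.734875) = (0.233, 0.626)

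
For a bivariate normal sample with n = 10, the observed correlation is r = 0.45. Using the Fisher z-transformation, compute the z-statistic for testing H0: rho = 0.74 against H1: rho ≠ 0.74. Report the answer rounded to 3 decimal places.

Fisher z: atanh(0.45) = 0.484700, atanh(0.74) = 0.950479
z = (z_r − z_0)·√(n−3) = (0.484700 − 0.950479)·√7 = -0.465779 · 2.645751 = -1.232

-1.232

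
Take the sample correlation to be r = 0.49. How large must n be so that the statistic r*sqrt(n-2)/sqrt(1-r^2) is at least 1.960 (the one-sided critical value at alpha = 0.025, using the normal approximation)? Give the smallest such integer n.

r√(n−2)/√(1−r²) ≥ 1.960  ⇔  n−2 ≥ (1.960)²·(1−r²)/r²
(1−r²)/r² = (1−0.2401)/0.2401 = 3.1649
n ≥ 2 + 3.8416·3.1649 = 2 + 12.1583 = 14.1583
⌈14.1583⌉ = 15

15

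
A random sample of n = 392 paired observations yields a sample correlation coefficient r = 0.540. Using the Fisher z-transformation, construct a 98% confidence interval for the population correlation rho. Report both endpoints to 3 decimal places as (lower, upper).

z_r = atanh(0.540) = 0.604156;  SE = 1/√(n−3) = 1/√389 = 0.050702
z-limits: 0.604156 ± 2.326·0.050702 = 0.604156 ± 0.117933 = [0.486223, 0.722089]
ρ-limits: (tanh 0.486223, tanh 0.722089) = (0.451, 0.618)

(0.451, 0.618)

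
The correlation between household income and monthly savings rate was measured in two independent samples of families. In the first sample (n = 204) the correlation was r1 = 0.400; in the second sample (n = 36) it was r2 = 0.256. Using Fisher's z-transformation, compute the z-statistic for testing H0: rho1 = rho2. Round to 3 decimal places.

z1 = atanh(0.400) = 0.423649,  z2 = atanh(0.256) = 0.261823
SE = √(1/(n1−3) + 1/(n2−3)) = √(1/201 + 1/33) = √(0.0049751 + 0.0303030) = √0.0352781 = 0.187825
z = (z1 − z2)/SE = (0.423649 − 0.261823) / 0.187825 = 0.161826 / 0.187825 = 0.862

0.862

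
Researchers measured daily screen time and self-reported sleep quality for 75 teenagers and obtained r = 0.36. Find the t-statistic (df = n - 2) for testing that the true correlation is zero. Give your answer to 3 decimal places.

3.297

t = r·√(n−2) / √(1−r²) with r = 0.36, n = 75
  = 0.36·√73 / √(1 − 0.1296)
  = 0.36·8.544004 / 0.932952
  = 3.075841 / 0.932952 = 3.297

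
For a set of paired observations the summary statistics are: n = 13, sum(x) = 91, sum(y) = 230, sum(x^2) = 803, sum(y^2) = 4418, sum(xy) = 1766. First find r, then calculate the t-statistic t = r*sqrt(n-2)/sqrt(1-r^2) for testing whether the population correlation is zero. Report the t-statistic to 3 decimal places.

Numerator: nΣxy − (Σx)(Σy) = 13·1766 − (91)(230) = 2028
Denominator: √[(nΣx²−(Σx)²)(nΣy²−(Σy)²)]
  nΣx²−(Σx)² = 13·803 − 8281 = 2158;  nΣy²−(Σy)² = 13·4418 − 52900 = 4534
  √(2158·4534) = √9784372 = 3127.9981
r = 2028 / 3127.9981 = 0.6483
t = r·√(n−2)/√(1−r²) = 0.6483·√11 / √(1−0.420293) = 2.150168 / 0.761385 = 2.824

2.824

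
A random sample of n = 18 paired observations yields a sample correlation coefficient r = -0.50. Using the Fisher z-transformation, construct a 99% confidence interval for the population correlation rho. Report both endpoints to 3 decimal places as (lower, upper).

Fisher z: z_r = atanh(r) = ½·ln((1+(-0.50))/(1−(-0.50))) = -0.549306
SE(z) = 1/√(n−3) = 1/√15 = 0.258199
99% ⇒ z* = 2.576; margin = 2.576·0.258199 = 0.665121
CI on z-scale: (-1.214427, 0.115815)
Back-transform: tanh(-1.214427) = -0.838003, tanh(0.115815) = 0.115300

(-0.838, 0.115)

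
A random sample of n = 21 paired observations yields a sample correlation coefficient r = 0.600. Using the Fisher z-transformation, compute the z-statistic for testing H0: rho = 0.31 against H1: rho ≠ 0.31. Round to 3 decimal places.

Fisher z: atanh(0.600) = 0.693147, atanh(0.31) = 0.320545
z = (z_r − z_0)·√(n−3) = (0.693147 − 0.320545)·√18 = 0.372602 · 4.242641 = 1.581

1.581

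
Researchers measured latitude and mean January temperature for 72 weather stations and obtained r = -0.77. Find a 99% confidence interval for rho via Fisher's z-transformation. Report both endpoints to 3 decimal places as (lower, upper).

Fisher z: z_r = atanh(r) = ½·ln((1+(-0.77))/(1−(-0.77))) = -1.020328
SE(z) = 1/√(n−3) = 1/√69 = 0.120386
99% ⇒ z* = 2.576; margin = 2.576·0.120386 = 0.310114
CI on z-scale: (-1.330442, -0.710214)
Back-transform: tanh(-1.330442) = -0.869357, tanh(-0.710214) = -0.610811

(-0.869, -0.611)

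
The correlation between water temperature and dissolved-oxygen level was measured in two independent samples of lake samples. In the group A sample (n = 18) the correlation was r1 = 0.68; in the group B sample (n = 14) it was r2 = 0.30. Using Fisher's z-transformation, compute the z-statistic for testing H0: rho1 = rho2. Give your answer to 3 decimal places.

1.309

z1 = atanh(0.68) = 0.829114,  z2 = atanh(0.30) = 0.309520
SE = √(1/(n1−3) + 1/(n2−3)) = √(1/15 + 1/11) = √(0.0666667 + 0.0909091) = √0.1575758 = 0.396958
z = (z1 − z2)/SE = (0.829114 − 0.309520) / 0.396958 = 0.519594 / 0.396958 = 1.309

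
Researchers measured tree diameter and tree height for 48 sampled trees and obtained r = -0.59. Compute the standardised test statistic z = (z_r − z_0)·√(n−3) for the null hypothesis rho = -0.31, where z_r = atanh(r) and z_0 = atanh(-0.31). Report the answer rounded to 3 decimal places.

z_r = atanh(-0.59) = -0.677666,  z_0 = atanh(-0.31) = -0.320545
SE = 1/√(n−3) = 1/√45 = 0.149071
z = (z_r − z_0)/SE = (-0.677666 − (-0.320545)) / 0.149071 = -0.357121 / 0.149071 = -2.396

-2.396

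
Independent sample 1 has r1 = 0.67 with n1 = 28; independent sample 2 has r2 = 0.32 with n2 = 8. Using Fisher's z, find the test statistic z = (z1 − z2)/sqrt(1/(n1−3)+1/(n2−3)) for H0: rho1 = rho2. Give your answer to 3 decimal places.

0.978

z1 = atanh(0.67) = 0.810743,  z2 = atanh(0.32) = 0.331647
SE = √(1/(n1−3) + 1/(n2−3)) = √(1/25 + 1/5) = √(0.0400000 + 0.2000000) = √0.2400000 = 0.489898
z = (z1 − z2)/SE = (0.810743 − 0.331647) / 0.489898 = 0.479096 / 0.489898 = 0.978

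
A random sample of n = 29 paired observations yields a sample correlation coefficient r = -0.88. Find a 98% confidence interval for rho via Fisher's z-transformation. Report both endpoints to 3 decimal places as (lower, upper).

(-0.950, -0.726)

z_r = atanh(-0.88) = -1.375768;  SE = 1/√(n−3) = 1/√26 = 0.196116
z-limits: -1.375768 ± 2.326·0.196116 = -1.375768 ± 0.456166 = [-1.831934, -0.919602]
ρ-limits: (tanh -1.831934, tanh -0.919602) = (-0.950, -0.726)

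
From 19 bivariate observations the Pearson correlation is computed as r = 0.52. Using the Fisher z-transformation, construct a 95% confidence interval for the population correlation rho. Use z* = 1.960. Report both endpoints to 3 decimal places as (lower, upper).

z_r = atanh(0.52) = 0.576340;  SE = 1/√(n−3) = 1/√16 = 0.250000
z-limits: 0.576340 ± 1.960·0.250000 = 0.576340 ± 0.490000 = [0.086340, 1.066340]
ρ-limits: (tanh 0.086340, tanh 1.066340) = (0.086, 0.788)

(0.086, 0.788)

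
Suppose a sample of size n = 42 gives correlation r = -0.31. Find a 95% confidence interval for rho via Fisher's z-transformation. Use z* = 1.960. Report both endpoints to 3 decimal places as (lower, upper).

Fisher z: z_r = atanh(r) = ½·ln((1+(-0.31))/(1−(-0.31))) = -0.320545
SE(z) = 1/√(n−3) = 1/√39 = 0.160128
95% ⇒ z* = 1.960; margin = 1.960·0.160128 = 0.313851
CI on z-scale: (-0.634396, -0.006694)
Back-transform: tanh(-0.634396) = -0.561072, tanh(-0.006694) = -0.006694

(-0.561, -0.007)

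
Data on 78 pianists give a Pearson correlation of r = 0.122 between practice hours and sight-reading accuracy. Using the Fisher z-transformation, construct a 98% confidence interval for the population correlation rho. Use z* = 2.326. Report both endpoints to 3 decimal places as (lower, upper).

(-0.145, 0.372)

Fisher z: z_r = atanh(r) = ½·ln((1+0.122)/(1−0.122)) = 0.122611
SE(z) = 1/√(n−3) = 1/√75 = 0.115470
98% ⇒ z* = 2.326; margin = 2.326·0.115470 = 0.268583
CI on z-scale: (-0.145972, 0.391194)
Back-transform: tanh(-0.145972) = -0.144944, tanh(0.391194) = 0.372389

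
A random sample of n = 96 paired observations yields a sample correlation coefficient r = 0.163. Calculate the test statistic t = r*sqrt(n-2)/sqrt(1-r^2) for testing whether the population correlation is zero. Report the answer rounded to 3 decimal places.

1 − r² = 1 − 0.026569 = 0.973431;  √(1−r²) = 0.986626
√(n−2) = √94 = 9.695360
t = r·√(n−2)/√(1−r²) = 0.163 · 9.695360 / 0.986626 = 1.602

1.602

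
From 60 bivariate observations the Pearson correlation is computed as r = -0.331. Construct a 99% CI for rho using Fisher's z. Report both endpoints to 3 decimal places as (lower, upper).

z_r = atanh(-0.331) = -0.343951;  SE = 1/√(n−3) = 1/√57 = 0.132453
z-limits: -0.343951 ± 2.576·0.132453 = -0.343951 ± 0.341199 = [-0.685150, -0.002752]
ρ-limits: (tanh -0.685150, tanh -0.002752) = (-0.595, -0.003)

(-0.595, -0.003)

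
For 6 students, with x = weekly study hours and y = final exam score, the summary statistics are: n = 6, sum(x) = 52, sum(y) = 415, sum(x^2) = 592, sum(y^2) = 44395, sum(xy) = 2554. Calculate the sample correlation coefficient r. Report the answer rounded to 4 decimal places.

S_xy = nΣxy − ΣxΣy = 6·2554 − 52·415 = 15324 − 21580 = -6256
S_xx = nΣx² − (Σx)² = 6·592 − 52² = 3552 − 2704 = 848
S_yy = nΣy² − (Σy)² = 6·44395 − 415² = 266370 − 172225 = 94145
r = S_xy / √(S_xx·S_yy) = -6256 / √(848·94145) = -6256 / √79834960 = -6256 / 8935.0411 = -0.7002

-0.7002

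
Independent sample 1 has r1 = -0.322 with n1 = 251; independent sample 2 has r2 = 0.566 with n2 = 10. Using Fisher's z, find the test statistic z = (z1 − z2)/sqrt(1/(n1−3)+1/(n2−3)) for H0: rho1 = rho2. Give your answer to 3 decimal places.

-2.545

z1 = atanh(-0.322) = -0.333877,  z2 = atanh(0.566) = 0.641618
SE = √(1/(n1−3) + 1/(n2−3)) = √(1/248 + 1/7) = √(0.0040323 + 0.1428571) = √0.1468894 = 0.383262
z = (z1 − z2)/SE = (-0.333877 − 0.641618) / 0.383262 = -0.975495 / 0.383262 = -2.545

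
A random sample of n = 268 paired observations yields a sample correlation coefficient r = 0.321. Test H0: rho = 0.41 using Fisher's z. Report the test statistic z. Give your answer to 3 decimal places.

z_r = atanh(0.321) = 0.332762,  z_0 = atanh(0.41) = 0.435611
SE = 1/√(n−3) = 1/√265 = 0.061430
z = (z_r − z_0)/SE = (0.332762 − 0.435611) / 0.061430 = -0.102849 / 0.061430 = -1.674

-1.674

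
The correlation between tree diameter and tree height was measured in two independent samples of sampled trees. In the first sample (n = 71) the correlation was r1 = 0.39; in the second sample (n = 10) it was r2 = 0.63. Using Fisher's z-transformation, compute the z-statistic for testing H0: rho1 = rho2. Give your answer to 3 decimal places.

-0.830

z1 = atanh(0.39) = 0.411800,  z2 = atanh(0.63) = 0.741416
SE = √(1/(n1−3) + 1/(n2−3)) = √(1/68 + 1/7) = √(0.0147059 + 0.1428571) = √0.1575630 = 0.396942
z = (z1 − z2)/SE = (0.411800 − 0.741416) / 0.396942 = -0.329616 / 0.396942 = -0.830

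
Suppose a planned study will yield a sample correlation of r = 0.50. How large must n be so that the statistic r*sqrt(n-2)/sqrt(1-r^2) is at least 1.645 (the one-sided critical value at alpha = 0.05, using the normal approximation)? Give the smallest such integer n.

Need r·√(n−2)/√(1−r²) ≥ 1.645
√(n−2) ≥ 1.645·√(1−0.2500) / 0.50 = 1.645·0.866025 / 0.50 = 2.8492
n−2 ≥ 8.1179  ⇒  n ≥ 10.1179
Smallest integer n = 11

11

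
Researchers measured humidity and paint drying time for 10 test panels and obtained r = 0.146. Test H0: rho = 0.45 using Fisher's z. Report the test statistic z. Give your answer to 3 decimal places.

Fisher z: atanh(0.146) = 0.147051, atanh(0.45) = 0.484700
z = (z_r − z_0)·√(n−3) = (0.147051 − 0.484700)·√7 = -0.337649 · 2.645751 = -0.893

-0.893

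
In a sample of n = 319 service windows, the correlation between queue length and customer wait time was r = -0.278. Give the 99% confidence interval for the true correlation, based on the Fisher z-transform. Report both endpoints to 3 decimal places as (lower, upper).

Fisher z: z_r = atanh(r) = ½·ln((1+(-0.278))/(1−(-0.278))) = -0.285513
SE(z) = 1/√(n−3) = 1/√316 = 0.056254
99% ⇒ z* = 2.576; margin = 2.576·0.056254 = 0.144910
CI on z-scale: (-0.430423, -0.140603)
Back-transform: tanh(-0.430423) = -0.405675, tanh(-0.140603) = -0.139684

(-0.406, -0.140)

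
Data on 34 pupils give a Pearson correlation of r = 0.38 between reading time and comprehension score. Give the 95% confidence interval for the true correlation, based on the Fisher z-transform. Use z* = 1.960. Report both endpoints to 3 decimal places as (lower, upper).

(0.048, 0.636)

Fisher z: z_r = atanh(r) = ½·ln((1+0.38)/(1−0.38)) = 0.400060
SE(z) = 1/√(n−3) = 1/√31 = 0.179605
95% ⇒ z* = 1.960; margin = 1.960·0.179605 = 0.352026
CI on z-scale: (0.048034, 0.752086)
Back-transform: tanh(0.048034) = 0.047997, tanh(0.752086) = 0.636392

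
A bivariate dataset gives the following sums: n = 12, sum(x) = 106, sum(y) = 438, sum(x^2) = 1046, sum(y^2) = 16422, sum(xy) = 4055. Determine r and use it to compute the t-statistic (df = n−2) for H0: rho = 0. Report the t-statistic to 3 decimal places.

S_xy = nΣxy − ΣxΣy = 12·4055 − 106·438 = 48660 − 46428 = 2232
S_xx = nΣx² − (Σx)² = 12·1046 − 106² = 12552 − 11236 = 1316
S_yy = nΣy² − (Σy)² = 12·16422 − 438² = 197064 − 191844 = 5220
r = S_xy / √(S_xx·S_yy) = 2232 / √(1316·5220) = 2232 / √6869520 = 2232 / 2620.9769 = 0.8516
t = r·√(n−2)/√(1−r²) = 0.8516·√10 / √(1−0.725223) = 2.692996 / 0.524192 = 5.137

5.137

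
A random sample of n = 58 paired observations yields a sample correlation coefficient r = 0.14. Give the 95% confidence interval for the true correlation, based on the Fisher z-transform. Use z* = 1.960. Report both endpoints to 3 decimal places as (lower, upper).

z_r = atanh(0.14) = 0.140926;  SE = 1/√(n−3) = 1/√55 = 0.134840
z-limits: 0.140926 ± 1.960·0.134840 = 0.140926 ± 0.264286 = [-0.123360, 0.405212]
ρ-limits: (tanh -0.123360, tanh 0.405212) = (-0.123, 0.384)

(-0.123, 0.384)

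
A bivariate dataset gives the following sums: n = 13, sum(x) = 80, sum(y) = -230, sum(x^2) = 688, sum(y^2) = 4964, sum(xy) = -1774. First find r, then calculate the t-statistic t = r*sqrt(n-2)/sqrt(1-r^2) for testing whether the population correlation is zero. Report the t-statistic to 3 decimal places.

S_xy = nΣxy − ΣxΣy = 13·(-1774) − 80·(-230) = -23062 − (-18400) = -4662
S_xx = nΣx² − (Σx)² = 13·688 − 80² = 8944 − 6400 = 2544
S_yy = nΣy² − (Σy)² = 13·4964 − (-230)² = 64532 − 52900 = 11632
r = S_xy / √(S_xx·S_yy) = -4662 / √(2544·11632) = -4662 / √29591808 = -4662 / 5439.8353 = -0.8570
t = r·√(n−2)/√(1−r²) = -0.8570·√11 / √(1−0.734449) = -2.842347 / 0.515316 = -5.516

-5.516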